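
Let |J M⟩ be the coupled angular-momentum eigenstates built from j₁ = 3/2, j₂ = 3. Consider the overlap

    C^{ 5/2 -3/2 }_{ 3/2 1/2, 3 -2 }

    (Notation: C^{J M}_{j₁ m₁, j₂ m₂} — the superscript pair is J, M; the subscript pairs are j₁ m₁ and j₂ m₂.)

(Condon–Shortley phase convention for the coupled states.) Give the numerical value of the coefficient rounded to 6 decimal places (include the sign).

+√(1/14) = +0.267261

triangle: 2!*1!*4!/8! = 48/40320
(j±m)!: 2!*1!*1!*5!*1!*4! = 5760
prefactor² = (2J+1)*Δ*N² = 288/7
  k=0: +1/(0!*2!*1!*1!*0!*3!) = 1/12
  k=1: −1/(1!*1!*0!*0!*1!*4!) = -1/24
Σ = 1/24  ⇒  CG² = 288/7*(1/24)² = 1/14
CG = +√(1/14) = +0.267261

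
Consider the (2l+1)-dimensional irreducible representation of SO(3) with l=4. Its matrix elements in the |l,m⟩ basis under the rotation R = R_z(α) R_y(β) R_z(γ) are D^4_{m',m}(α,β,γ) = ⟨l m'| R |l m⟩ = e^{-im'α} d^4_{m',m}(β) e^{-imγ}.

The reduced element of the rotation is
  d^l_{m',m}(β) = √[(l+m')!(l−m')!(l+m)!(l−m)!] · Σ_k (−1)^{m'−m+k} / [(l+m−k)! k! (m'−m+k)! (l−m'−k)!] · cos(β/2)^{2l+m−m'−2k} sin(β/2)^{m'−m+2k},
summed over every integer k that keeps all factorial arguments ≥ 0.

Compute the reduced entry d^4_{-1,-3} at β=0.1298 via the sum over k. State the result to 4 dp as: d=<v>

d=0.0327

d^4_{-1,-3}(β=0.1298) via the finite sum:
Half-angle: c=0.997895, s=0.064854. N=√(6·120·1·5040)=1904.940944
k: max(0,(-3)−(-1))=0 … min(4+(-3),4−(-1))=1
  k=0: (−1)^2·1904.9409/(240)·0.9979^6·0.0649^2 = +0.032965
  k=1: (−1)^3·1904.9409/(144)·0.9979^4·0.0649^4 = -0.000232
d^4_{-1,-3}(0.1298) = +0.032965 -0.000232 = +0.032733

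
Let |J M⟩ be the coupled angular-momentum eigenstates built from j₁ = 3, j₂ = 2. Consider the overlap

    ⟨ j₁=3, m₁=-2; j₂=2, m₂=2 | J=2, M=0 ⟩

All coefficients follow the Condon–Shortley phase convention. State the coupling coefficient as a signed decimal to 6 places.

j₁+j₂−J=3  J+j₁−j₂=3  J−j₁+j₂=1  j₁+j₂+J+1=8
(j₁±m₁, j₂±m₂, J±M) = (1,5,4,0,2,2)
P² = 360/7
sum k=3..3:
  [3] −1/12 = -1/12
S = -1/12
C² = P²·S² = 5/14 ; C = -0.597614

-0.597614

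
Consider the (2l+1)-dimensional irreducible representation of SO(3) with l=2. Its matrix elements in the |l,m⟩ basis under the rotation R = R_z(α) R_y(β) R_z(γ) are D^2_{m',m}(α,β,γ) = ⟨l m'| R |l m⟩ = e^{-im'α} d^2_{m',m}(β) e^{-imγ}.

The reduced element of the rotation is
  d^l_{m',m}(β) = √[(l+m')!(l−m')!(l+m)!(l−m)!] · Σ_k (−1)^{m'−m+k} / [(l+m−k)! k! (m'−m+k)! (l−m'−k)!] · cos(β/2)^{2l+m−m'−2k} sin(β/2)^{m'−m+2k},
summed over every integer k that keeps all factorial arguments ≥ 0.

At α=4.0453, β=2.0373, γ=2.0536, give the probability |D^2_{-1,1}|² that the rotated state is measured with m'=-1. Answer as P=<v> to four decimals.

P=0.0053

First d^2_{-1,1}(β=2.0373), then the phase factors e^{-i(-1)α} and e^{-i(1)γ}:
With c≡cos(β/2)=0.524516 and s≡sin(β/2)=0.851401, N=[1·6·6·1]^{1/2}=6.000000
k: max(0,(1)−(-1))=2 … min(2+(1),2−(-1))=3
  k=2: (−1)^0·6.0000/(2)·0.5245^2·0.8514^2 = +0.598283
  k=3: (−1)^1·6.0000/(6)·0.5245^0·0.8514^4 = -0.525456
d^2_{-1,1}(2.0373) = +0.598283 -0.525456 = +0.072827
|D^2_{-1,1}|² = |d^2_{-1,1}(β)|² = (+0.072827)² = 0.005304 (the z-rotation phases have unit modulus)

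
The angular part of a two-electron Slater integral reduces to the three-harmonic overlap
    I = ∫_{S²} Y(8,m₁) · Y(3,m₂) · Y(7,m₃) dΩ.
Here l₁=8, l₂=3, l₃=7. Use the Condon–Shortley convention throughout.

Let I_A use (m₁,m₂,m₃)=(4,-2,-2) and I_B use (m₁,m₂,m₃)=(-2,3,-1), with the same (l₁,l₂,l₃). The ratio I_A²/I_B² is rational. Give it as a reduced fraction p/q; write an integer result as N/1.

55/3528

Same 8,3,7: normalisation and zero-m 3j drop out of the ratio.
A: Δ: 4! 12! 2! / 19! → 1/5290740; sum: t=0:+1/23224320 t=1:−1/26127360 = 1/209018880; 3j²(8 3 7; 4 -2 -2) = Δ·Π!·Σ² = 275/1058148  (sign -1)
B: Δ: 4! 12! 2! / 19! → 1/5290740; sum: t=4:+1/24883200 = 1/24883200; 3j²(8 3 7; -2 3 -1) = Δ·Π!·Σ² = 70/4199  (sign +1)
I_A²/I_B² = (275/1058148)/(70/4199) = 55/3528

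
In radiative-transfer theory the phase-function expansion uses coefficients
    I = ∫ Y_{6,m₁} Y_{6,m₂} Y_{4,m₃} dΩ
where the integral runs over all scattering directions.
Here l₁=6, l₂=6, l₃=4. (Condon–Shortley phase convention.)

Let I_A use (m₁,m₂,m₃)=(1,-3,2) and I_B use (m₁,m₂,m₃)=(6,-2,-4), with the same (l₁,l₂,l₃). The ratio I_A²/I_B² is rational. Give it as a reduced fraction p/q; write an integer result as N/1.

Shared (l₁,l₂,l₃)=(6,6,4): N and (l;000)² cancel in I_A²/I_B².
A: Δ = 8!·4!·4!/17! = 1/15315300; Racah Σ t=1..3: t=1:−1/483840 t=2:+1/51840 t=3:−1/69120 = 1/362880; ⇒ 3j(6 6 4; 1 -3 2)² = 16/17017, sgn +1
B: Δ = 8!·4!·4!/17! = 1/15315300; Racah Σ t=0..0: t=0:+1/23224320 = 1/23224320; ⇒ 3j(6 6 4; 6 -2 -4)² = 1/442, sgn +1
I_A²/I_B² = (16/17017)/(1/442) = 32/77

32/77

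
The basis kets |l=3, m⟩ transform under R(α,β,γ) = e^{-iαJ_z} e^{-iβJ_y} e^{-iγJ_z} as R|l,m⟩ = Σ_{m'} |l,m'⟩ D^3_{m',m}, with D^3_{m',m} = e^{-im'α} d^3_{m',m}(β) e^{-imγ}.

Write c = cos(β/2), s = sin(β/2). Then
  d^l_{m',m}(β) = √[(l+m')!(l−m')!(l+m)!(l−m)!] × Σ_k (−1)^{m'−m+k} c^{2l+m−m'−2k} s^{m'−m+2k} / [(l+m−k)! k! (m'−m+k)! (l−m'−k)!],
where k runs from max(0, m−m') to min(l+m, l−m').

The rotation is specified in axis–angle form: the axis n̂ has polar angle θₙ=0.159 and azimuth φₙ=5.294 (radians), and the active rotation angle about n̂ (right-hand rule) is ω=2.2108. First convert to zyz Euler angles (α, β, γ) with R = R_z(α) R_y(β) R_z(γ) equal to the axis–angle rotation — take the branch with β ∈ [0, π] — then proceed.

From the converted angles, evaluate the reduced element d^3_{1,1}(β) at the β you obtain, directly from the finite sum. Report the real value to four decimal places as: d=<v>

d=0.7897

Axis–angle → zyz. n̂ = (sinθₙcosφₙ, sinθₙsinφₙ, cosθₙ) = (+0.086982, -0.132298, +0.987386), ω = 2.2108.
R = I cosω + sinω [n̂]ₓ + (1−cosω) n̂n̂ᵀ gives
  R = [-0.585114, -0.810356, +0.031060; +0.773596, -0.569243, -0.278409; +0.243291, -0.138873, +0.959960]
β = atan2(√(R₁₃²+R₂₃²), R₃₃) = 0.283936; α = atan2(R₂₃, R₁₃) mod 2π = 4.823493; γ = atan2(R₃₂, −R₃₁) mod 2π = 3.660271
d^3_{1,1}(β=0.2839) via the finite sum:
With c≡cos(β/2)=0.989939 and s≡sin(β/2)=0.141491, N=[24·2·24·2]^{1/2}=48.000000
The bounds max(0,m−m')=0 and min(l+m,l−m')=2 give 3 terms
  k=0: (−1)^0·48.0000/(48)·0.9899^6·0.1415^0 = +0.941135
  k=1: (−1)^1·48.0000/(6)·0.9899^4·0.1415^2 = -0.153810
  k=2: (−1)^2·48.0000/(8)·0.9899^2·0.1415^4 = +0.002357
d^3_{1,1}(0.2839) = +0.941135 -0.153810 +0.002357 = +0.789681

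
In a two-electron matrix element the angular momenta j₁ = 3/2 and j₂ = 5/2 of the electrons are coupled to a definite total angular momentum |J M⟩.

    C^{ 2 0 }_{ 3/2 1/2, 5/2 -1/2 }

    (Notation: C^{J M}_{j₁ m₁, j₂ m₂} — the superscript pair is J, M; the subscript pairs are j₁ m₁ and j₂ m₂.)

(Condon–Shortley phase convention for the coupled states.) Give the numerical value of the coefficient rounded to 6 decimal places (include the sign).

j₁+j₂−J=2  J+j₁−j₂=1  J−j₁+j₂=3  j₁+j₂+J+1=7
(j₁±m₁, j₂±m₂, J±M) = (2,1,2,3,2,2)
P² = 8/7
sum k=0..1:
  [0] +1/4 = 1/4
  [1] −1/2 = -1/2
S = -1/4
C² = P²·S² = 1/14 ; C = -0.267261

−√(1/14) = -0.267261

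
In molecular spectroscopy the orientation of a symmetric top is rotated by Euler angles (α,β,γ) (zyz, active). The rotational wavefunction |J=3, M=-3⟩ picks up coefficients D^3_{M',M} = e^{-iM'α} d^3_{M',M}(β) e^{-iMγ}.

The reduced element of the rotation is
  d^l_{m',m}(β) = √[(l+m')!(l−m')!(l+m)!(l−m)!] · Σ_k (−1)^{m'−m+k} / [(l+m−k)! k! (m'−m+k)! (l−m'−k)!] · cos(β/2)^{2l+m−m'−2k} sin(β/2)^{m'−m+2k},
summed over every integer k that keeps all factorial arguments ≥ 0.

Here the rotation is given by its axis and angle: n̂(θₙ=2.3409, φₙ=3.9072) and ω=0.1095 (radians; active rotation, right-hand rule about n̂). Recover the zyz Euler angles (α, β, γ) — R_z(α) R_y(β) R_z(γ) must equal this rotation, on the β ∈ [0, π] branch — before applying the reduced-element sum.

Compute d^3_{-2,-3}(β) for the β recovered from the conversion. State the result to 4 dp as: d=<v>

Axis–angle → zyz. n̂ = (sinθₙcosφₙ, sinθₙsinφₙ, cosθₙ) = (-0.517534, -0.497444, -0.696210), ω = 0.1095.
R = I cosω + sinω [n̂]ₓ + (1−cosω) n̂n̂ᵀ gives
  R = [+0.995615, +0.077625, -0.052203; -0.074541, +0.995493, +0.058631; +0.056519, -0.054483, +0.996914]
β = atan2(√(R₁₃²+R₂₃²), R₃₃) = 0.078584; α = atan2(R₂₃, R₁₃) mod 2π = 2.298267; γ = atan2(R₃₂, −R₃₁) mod 2π = 3.908645
d^3_{-2,-3}(β=0.0786) via the finite sum:
c=cos(0.078584/2)=0.999228, s=sin(0.078584/2)=0.039282; N=√[1·120·1·720]=293.938769
The bounds max(0,m−m')=0 and min(l+m,l−m')=0 give 1 term
  k=0: (−1)^1·293.9388/(120)·0.9992^5·0.0393^1 = -0.095850
d^3_{-2,-3}(0.0786) = -0.095850

d=-0.0959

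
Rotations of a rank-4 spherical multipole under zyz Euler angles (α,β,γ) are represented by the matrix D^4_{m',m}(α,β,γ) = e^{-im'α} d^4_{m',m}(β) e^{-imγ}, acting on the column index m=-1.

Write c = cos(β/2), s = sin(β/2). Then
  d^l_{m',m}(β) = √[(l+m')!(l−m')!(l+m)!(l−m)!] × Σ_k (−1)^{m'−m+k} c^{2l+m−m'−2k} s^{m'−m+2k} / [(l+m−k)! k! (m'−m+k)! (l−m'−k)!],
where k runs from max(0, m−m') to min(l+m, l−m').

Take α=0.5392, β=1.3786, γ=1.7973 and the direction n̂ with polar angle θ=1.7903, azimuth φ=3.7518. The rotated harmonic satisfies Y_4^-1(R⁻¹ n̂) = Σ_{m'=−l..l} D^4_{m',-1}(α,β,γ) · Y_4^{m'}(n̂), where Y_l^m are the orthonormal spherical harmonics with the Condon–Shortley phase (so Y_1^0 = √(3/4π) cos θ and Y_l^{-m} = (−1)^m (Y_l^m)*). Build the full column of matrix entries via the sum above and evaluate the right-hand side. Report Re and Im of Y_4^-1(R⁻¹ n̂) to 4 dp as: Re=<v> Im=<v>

Re=0.1377 Im=-0.0215

Need the full column D^4_{m',-1} for m'=−4..4 at α=0.5392, β=1.3786, γ=1.7973.
cos(β/2)=0.771691, sin(β/2)=0.635997
d^4_{-4,-1}: single k=3 term ⇒ +0.526839;  D = -0.362297-0.382492i
d^4_{-3,-1}: k∈[2..3] ⇒ +0.678020 -0.767564 = -0.089543;  D = +0.086220+0.024169i
d^4_{-2,-1}: k∈[1..3] ⇒ +0.439741 -1.493448 +0.676273 = -0.377434;  D = +0.364170-0.099179i
d^4_{-1,-1}: k∈[0..3] ⇒ +0.125762 -1.281338 +1.740671 -0.394111 = +0.190984;  D = -0.132360+0.137679i
d^4_{0,-1}: k∈[0..3] ⇒ -0.463528 +1.889079 -1.283137 +0.145260 = +0.287673;  D = -0.064603+0.280325i
d^4_{1,-1}: k∈[0..3] ⇒ +0.854225 -1.740671 +0.591166 -0.026770 = -0.322049;  D = -0.099070-0.306432i
d^4_{2,-1}: k∈[0..2] ⇒ -0.995632 +1.014409 -0.137805 = -0.119028;  D = -0.089572-0.078387i
d^4_{3,-1}: k∈[0..1] ⇒ +0.767564 -0.312816 = +0.454748;  D = +0.447425+0.081279i
d^4_{4,-1}: single k=0 term ⇒ -0.357850;  D = -0.334974+0.125894i
Y_4^{m'}(θ=1.7903,φ=3.7518) and Σ D·Y over m':
  (-0.3623-0.3825i)·(-0.3069-0.2589i)  (+0.0862+0.0242i)·(-0.0651-0.2449i)  (+0.3642-0.0992i)·(-0.0731+0.2000i)  (-0.1324+0.1377i)·(-0.2198+0.1537i)  (-0.0646+0.2803i)·(+0.1752+0.0000i)  (-0.0991-0.3064i)·(+0.2198+0.1537i)  (-0.0896-0.0784i)·(-0.0731-0.2000i)  (+0.4474+0.0813i)·(+0.0651-0.2449i)  (-0.3350+0.1259i)·(-0.3069+0.2589i)
Y_4^-1(R⁻¹ n̂) = +0.137749-0.021516i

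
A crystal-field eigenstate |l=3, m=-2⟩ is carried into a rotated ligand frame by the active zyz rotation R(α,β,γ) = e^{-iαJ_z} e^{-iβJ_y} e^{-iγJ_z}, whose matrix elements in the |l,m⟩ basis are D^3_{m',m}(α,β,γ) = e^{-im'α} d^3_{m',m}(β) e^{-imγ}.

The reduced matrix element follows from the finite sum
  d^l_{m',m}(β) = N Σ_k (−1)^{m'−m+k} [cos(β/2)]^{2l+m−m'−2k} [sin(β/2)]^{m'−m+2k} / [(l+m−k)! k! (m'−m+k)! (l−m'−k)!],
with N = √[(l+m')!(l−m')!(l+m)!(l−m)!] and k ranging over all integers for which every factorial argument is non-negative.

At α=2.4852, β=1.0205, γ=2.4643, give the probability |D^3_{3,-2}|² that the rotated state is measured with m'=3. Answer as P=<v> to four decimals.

P=0.0035

Split into d^3_{3,-2}(β=1.0205) × two z-phases.
c=cos(1.020500/2)=0.872622, s=sin(1.020500/2)=0.488395; N=√[720·1·1·120]=293.938769
k∈{0} keeps every argument non-negative
  k=0: (−1)^5·293.9388/(120)·0.8726^1·0.4884^5 = -0.059396
d^3_{3,-2}(1.0205) = -0.059396
|D^3_{3,-2}|² = |d^3_{3,-2}(β)|² = (-0.059396)² = 0.003528 (the z-rotation phases have unit modulus)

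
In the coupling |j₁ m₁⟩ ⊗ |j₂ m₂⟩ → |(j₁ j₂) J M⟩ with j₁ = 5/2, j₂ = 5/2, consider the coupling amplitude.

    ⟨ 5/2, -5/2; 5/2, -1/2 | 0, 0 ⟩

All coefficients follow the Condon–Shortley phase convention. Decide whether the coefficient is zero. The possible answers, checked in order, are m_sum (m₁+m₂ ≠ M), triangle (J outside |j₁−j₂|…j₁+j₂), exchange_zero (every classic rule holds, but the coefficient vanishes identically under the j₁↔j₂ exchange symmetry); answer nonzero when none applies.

m-sum: m₁+m₂ = -5/2+(-1/2) = -3, M = 0  ✗ ⇒ coefficient is 0

m_sum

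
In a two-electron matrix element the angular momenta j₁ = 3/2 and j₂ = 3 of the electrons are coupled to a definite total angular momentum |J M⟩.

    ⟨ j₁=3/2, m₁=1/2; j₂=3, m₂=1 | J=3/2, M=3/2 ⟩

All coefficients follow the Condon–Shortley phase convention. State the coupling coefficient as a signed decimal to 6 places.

j₁+j₂−J=3  J+j₁−j₂=0  J−j₁+j₂=3  j₁+j₂+J+1=7
(j₁±m₁, j₂±m₂, J±M) = (2,1,4,2,3,0)
P² = 576/35
sum k=1..1:
  [1] −1/12 = -1/12
S = -1/12
C² = P²·S² = 4/35 ; C = -0.338062

−√(4/35) = -0.338062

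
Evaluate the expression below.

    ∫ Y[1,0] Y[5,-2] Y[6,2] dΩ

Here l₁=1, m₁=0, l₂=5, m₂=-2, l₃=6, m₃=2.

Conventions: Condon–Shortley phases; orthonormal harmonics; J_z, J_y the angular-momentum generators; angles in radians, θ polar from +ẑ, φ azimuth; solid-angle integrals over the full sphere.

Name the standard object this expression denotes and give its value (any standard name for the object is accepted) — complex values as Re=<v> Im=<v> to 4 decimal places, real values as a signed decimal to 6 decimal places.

Gaunt coefficient, +0.231133

This is a Gaunt coefficient — the integral of a triple product of spherical harmonics over the sphere.
Checks pass: Σm=0; 12 even; l₃=6∈[4,6].
(2·1+1)(2·5+1)(2·6+1) = 429
Δ: 0! 2! 10! / 13! → 1/858
sum: t=0:+1/14400 = 1/14400
3j²(1 5 6; 0 0 0) = Δ·Π!·Σ² = 6/143  (sign +1)
sum: t=0:+1/30240 = 1/30240
3j²(1 5 6; 0 -2 2) = Δ·Π!·Σ² = 16/429  (sign +1)
combine: 4πI² = 429·6/143·16/429 = 96/143
take √, sign +1: I = 0.23113338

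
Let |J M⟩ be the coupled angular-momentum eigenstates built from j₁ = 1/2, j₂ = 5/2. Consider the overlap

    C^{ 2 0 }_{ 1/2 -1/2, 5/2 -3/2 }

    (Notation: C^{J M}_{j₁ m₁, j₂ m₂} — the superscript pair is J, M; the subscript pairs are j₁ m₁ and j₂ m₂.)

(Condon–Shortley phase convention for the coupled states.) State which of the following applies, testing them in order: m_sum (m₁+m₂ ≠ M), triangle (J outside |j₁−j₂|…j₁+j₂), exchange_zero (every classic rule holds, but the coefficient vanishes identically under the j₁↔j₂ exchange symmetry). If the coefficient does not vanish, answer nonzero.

m_sum

m-sum: m₁+m₂ = -1/2+(-3/2) = -2, M = 0  ✗ ⇒ coefficient is 0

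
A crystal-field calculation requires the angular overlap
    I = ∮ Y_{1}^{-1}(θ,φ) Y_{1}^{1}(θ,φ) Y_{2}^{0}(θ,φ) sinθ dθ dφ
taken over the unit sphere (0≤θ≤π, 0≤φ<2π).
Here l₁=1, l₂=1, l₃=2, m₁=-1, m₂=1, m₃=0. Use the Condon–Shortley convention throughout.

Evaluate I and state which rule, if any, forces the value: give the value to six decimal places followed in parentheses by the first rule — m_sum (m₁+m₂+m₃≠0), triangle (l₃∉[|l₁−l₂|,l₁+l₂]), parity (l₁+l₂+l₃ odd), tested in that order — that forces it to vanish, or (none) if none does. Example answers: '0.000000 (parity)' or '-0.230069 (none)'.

Checks pass: Σm=0; 4 even; l₃=2∈[0,2].
(2·1+1)(2·1+1)(2·2+1) = 45
Δ: 0! 2! 2! / 5! → 1/30
sum: t=0:+1/1 = 1/1
3j²(1 1 2; 0 0 0) = Δ·Π!·Σ² = 2/15  (sign +1)
sum: t=0:+1/4 = 1/4
3j²(1 1 2; -1 1 0) = Δ·Π!·Σ² = 1/30  (sign +1)
combine: 4πI² = 45·2/15·1/30 = 1/5
take √, sign +1: I = 0.12615663
No selection rule forces the value: the integral is nonzero (none).

0.126157 (none)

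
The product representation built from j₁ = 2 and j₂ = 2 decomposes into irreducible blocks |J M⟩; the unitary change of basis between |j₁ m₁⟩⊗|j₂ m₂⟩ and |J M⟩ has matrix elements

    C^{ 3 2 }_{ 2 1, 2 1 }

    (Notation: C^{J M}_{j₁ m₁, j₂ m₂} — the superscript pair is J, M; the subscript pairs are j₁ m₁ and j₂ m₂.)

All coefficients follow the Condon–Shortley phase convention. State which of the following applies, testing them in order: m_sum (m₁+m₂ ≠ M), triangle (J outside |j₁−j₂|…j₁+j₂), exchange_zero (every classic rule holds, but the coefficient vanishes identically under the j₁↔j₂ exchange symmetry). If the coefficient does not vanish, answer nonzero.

m-sum: m₁+m₂ = 1+1 = 2, M = 2  ✓
triangle: |j₁−j₂| = 0 ≤ J = 3 ≤ j₁+j₂ = 4  ✓
exchange: j₁=j₂ and m₁=m₂, and (−1)^(j₁+j₂−J) = (−1)^1 = −1 forces ⟨j₁m₁;j₂m₂|JM⟩ = −⟨j₂m₂;j₁m₁|JM⟩ = −⟨j₁m₁;j₂m₂|JM⟩ ⇒ the coefficient vanishes identically
Racah sum check: Σ_k collapses to 0 ⇒ CG = 0

exchange_zero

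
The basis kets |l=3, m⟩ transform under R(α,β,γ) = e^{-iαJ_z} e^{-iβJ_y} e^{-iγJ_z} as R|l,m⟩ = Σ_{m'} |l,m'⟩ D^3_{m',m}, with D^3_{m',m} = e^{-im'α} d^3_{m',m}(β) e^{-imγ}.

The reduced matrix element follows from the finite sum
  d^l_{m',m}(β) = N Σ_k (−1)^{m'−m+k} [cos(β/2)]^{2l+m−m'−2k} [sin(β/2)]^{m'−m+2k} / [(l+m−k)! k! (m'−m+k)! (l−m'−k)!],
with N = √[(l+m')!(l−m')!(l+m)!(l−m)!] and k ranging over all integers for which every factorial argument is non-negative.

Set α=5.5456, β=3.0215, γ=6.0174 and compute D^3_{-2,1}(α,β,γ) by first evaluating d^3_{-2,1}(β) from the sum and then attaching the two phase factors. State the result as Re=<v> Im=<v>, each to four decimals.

Re=-0.0660 Im=0.1746

D^3_{-2,1}(5.5456,3.0215,6.0174) = e^{-i·-2·5.5456}·d^3_{-2,1}(3.0215)·e^{-i·1·6.0174}. Compute d first:
Half-angle: c=0.060010, s=0.998198. N=√(1·120·24·2)=75.894664
Admissible k: 3..4 (factorial args all ≥0)
  k=3: (−1)^0·75.8947/(12)·0.0600^3·0.9982^3 = +0.001359
  k=4: (−1)^1·75.8947/(24)·0.0600^1·0.9982^5 = -0.188065
d^3_{-2,1}(3.0215) = +0.001359 -0.188065 = -0.186706
D = (+0.095480-0.995431i)·(-0.186706)·(+0.964887+0.262667i) = -0.066018+0.174644i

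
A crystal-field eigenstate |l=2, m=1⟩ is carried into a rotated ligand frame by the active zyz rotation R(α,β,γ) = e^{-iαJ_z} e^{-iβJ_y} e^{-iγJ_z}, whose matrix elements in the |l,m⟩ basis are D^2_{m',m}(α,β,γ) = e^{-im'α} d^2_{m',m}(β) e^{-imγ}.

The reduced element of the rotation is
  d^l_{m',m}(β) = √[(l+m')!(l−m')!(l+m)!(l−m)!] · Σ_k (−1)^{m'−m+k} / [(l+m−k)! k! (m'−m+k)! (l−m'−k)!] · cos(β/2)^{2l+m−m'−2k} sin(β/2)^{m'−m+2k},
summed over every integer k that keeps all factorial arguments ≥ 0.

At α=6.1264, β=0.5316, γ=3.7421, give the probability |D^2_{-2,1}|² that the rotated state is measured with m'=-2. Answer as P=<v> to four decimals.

P=0.0012

D^2_{-2,1}(6.1264,0.5316,3.7421) = e^{-i·-2·6.1264}·d^2_{-2,1}(0.5316)·e^{-i·1·3.7421}. Compute d first:
Half-angle: c=0.964883, s=0.262681. N=√(1·24·6·1)=12.000000
The bounds max(0,m−m')=3 and min(l+m,l−m')=3 give 1 term
  k=3: (−1)^0·12.0000/(6)·0.9649^1·0.2627^3 = +0.034978
d^2_{-2,1}(0.5316) = +0.034978
|D^2_{-2,1}|² = |d^2_{-2,1}(β)|² = (+0.034978)² = 0.001223 (the z-rotation phases have unit modulus)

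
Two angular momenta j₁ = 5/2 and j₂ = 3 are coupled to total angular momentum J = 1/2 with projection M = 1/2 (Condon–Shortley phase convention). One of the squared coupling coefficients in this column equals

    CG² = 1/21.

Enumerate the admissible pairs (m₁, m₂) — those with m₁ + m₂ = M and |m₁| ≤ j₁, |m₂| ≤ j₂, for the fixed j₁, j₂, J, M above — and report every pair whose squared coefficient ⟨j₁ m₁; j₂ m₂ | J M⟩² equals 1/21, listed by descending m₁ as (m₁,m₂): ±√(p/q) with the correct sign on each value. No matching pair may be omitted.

(5/2,-2): +√(1/21)

Admissible pairs with m₁+m₂ = M = 1/2: (-5/2,3), (-3/2,2), (-1/2,1), (1/2,0), (3/2,-1), (5/2,-2)
  (m₁,m₂)=(5/2,-2): CG² = 1/21, CG = +√(1/21)   ← matches the target
  (m₁,m₂)=(3/2,-1): CG² = 2/21, CG = −√(2/21)
  (m₁,m₂)=(1/2,0): CG² = 1/7, CG = +√(1/7)
  (m₁,m₂)=(-1/2,1): CG² = 4/21, CG = −√(4/21)
  (m₁,m₂)=(-3/2,2): CG² = 5/21, CG = +√(5/21)
  (m₁,m₂)=(-5/2,3): CG² = 2/7, CG = −√(2/7)
Pairs with CG² = 1/21: (5/2,-2): +√(1/21)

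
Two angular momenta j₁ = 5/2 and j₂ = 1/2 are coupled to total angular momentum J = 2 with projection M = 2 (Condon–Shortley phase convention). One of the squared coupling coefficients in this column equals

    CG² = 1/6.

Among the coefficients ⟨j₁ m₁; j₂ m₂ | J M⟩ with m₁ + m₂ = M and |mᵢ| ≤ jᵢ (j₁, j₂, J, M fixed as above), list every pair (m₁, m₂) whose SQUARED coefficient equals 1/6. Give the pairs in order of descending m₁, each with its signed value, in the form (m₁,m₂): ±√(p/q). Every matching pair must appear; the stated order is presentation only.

Admissible pairs with m₁+m₂ = M = 2: (3/2,1/2), (5/2,-1/2)
  (m₁,m₂)=(5/2,-1/2): CG² = 5/6, CG = +√(5/6)
  (m₁,m₂)=(3/2,1/2): CG² = 1/6, CG = −√(1/6)   ← matches the target
Pairs with CG² = 1/6: (3/2,1/2): −√(1/6)

(3/2,1/2): −√(1/6)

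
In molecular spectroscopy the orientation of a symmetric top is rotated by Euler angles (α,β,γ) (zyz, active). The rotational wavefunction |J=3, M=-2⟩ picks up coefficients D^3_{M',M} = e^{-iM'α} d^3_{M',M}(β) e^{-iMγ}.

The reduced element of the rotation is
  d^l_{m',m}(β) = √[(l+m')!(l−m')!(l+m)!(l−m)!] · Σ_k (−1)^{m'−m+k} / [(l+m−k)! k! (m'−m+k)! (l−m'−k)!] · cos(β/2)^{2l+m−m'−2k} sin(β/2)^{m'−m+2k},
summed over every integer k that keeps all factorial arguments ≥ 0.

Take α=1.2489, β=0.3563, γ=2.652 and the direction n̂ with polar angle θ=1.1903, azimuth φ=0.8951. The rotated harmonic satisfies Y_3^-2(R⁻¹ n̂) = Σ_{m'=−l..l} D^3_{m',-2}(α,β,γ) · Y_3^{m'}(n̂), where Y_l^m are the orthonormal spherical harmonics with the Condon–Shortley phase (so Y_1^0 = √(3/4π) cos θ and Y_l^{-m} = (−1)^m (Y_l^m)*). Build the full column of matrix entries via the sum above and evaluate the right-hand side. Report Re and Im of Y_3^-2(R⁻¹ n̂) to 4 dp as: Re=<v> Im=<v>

Re=0.3811 Im=-0.0394

Need the full column D^3_{m',-2} for m'=−3..3 at α=1.2489, β=0.3563, γ=2.6520.
cos(β/2)=0.984173, sin(β/2)=0.177209
d^3_{-3,-2}: single k=1 term ⇒ +0.400792;  D = -0.373076+0.146455i
d^3_{-2,-2}: k∈[0..1] ⇒ +0.908718 -0.147309 = +0.761410;  D = +0.039714+0.760373i
d^3_{-1,-2}: k∈[0..1] ⇒ -0.517421 +0.033551 = -0.483870;  D = -0.466377-0.128930i
d^3_{0,-2}: k∈[0..1] ⇒ +0.161369 -0.005232 = +0.156137;  D = +0.087077-0.129600i
d^3_{1,-2}: k∈[0..1] ⇒ -0.033551 +0.000544 = -0.033007;  D = +0.020166+0.026130i
d^3_{2,-2}: k∈[0..1] ⇒ +0.004776 -0.000031 = +0.004745;  D = -0.004481+0.001562i
d^3_{3,-2}: single k=0 term ⇒ -0.000421;  D = -0.000006-0.000421i
Y_3^{m'}(θ=1.1903,φ=0.8951) and Σ D·Y over m':
  (-0.3731+0.1465i)·(-0.2998-0.1471i)  (+0.0397+0.7604i)·(-0.0712-0.3194i)  (-0.4664-0.1289i)·(-0.0583+0.0727i)  (+0.0871-0.1296i)·(-0.3202+0.0000i)  (+0.0202+0.0261i)·(+0.0583+0.0727i)  (-0.0045+0.0016i)·(-0.0712+0.3194i)  (-0.0000-0.0004i)·(+0.2998-0.1471i)
Y_3^-2(R⁻¹ n̂) = +0.381081-0.039404i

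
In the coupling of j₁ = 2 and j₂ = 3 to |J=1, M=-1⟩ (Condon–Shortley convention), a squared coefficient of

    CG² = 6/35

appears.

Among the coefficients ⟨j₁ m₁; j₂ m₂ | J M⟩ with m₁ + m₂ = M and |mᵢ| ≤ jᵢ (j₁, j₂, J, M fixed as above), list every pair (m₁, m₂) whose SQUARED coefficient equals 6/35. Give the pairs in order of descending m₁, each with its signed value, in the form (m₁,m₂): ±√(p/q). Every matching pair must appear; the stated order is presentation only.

(0,-1): +√(6/35)

Admissible pairs with m₁+m₂ = M = -1: (-2,1), (-1,0), (0,-1), (1,-2), (2,-3)
  (m₁,m₂)=(2,-3): CG² = 3/7, CG = +√(3/7)
  (m₁,m₂)=(1,-2): CG² = 2/7, CG = −√(2/7)
  (m₁,m₂)=(0,-1): CG² = 6/35, CG = +√(6/35)   ← matches the target
  (m₁,m₂)=(-1,0): CG² = 3/35, CG = −√(3/35)
  (m₁,m₂)=(-2,1): CG² = 1/35, CG = +√(1/35)
Pairs with CG² = 6/35: (0,-1): +√(6/35)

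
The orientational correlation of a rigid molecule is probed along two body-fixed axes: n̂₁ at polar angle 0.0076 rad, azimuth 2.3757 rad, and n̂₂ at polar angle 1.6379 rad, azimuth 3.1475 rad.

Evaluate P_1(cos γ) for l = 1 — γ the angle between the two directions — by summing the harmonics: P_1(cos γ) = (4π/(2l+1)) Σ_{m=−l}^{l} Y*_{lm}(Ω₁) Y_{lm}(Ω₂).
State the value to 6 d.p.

Summing Y*_{l m}(θ₁,φ₁)·Y_{l m}(θ₂,φ₂) over m ∈ [−1, 1]; prefactor 4π/(2·1+1) = 4.188790:
  term(m=-1) = 0.00065 - 0.00063j   from Y*(Ω₁)=-0.00189 + 0.00182j, Y(Ω₂)=-0.34471 + 0.00204j
  term(m=+0) = -0.01601 + 0.00000j   from Y*(Ω₁)=0.48859 + 0.00000j, Y(Ω₂)=-0.03276 + 0.00000j
  term(m=+1) = 0.00065 + 0.00063j   from Y*(Ω₁)=0.00189 + 0.00182j, Y(Ω₂)=0.34471 + 0.00204j
Total Σ_m = -0.01471 + 0.00000j. Multiply by 4.188790: -0.06162 + 0.00000j. P_1(cos γ) = -0.061617

-0.061617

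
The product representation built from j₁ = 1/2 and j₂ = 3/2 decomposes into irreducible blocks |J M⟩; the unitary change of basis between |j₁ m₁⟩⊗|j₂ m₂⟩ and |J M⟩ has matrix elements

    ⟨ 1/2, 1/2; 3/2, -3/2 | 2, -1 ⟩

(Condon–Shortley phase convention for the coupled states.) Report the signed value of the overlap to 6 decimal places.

+0.500000  (= +√(1/4))

triangle: 0!·1!·3!/5! = 6/120
(j±m)!: 1!·0!·0!·3!·1!·3! = 36
prefactor² = (2J+1)·Δ·N² = 9
  k=0: +1/(0!·0!·0!·0!·1!·3!) = 1/6
Σ = 1/6  ⇒  CG² = 9·(1/6)² = 1/4
CG = +√(1/4) = +0.500000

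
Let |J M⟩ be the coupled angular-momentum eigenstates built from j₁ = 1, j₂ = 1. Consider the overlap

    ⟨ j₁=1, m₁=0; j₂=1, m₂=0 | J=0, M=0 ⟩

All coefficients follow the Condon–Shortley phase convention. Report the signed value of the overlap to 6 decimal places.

−√(1/3) ≈ -0.577350

j₁+j₂−J=2  J+j₁−j₂=0  J−j₁+j₂=0  j₁+j₂+J+1=3
(j₁±m₁, j₂±m₂, J±M) = (1,1,1,1,0,0)
P² = 1/3
sum k=1..1:
  [1] −1/1 = -1
S = -1
C² = P²·S² = 1/3 ; C = -0.577350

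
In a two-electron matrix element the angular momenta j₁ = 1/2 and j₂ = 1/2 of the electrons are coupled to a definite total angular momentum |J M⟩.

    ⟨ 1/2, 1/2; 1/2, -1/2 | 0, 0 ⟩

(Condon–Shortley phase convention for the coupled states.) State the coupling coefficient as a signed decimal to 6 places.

triangle: 1!×0!×0!/2! = 1/2
(j±m)!: 1!×0!×0!×1!×0!×0! = 1
prefactor² = (2J+1)×Δ×N² = 1/2
  k=0: +1/(0!×1!×0!×0!×0!×0!) = 1
Σ = 1  ⇒  CG² = 1/2×1² = 1/2
CG = +√(1/2) = +0.707107

+0.707107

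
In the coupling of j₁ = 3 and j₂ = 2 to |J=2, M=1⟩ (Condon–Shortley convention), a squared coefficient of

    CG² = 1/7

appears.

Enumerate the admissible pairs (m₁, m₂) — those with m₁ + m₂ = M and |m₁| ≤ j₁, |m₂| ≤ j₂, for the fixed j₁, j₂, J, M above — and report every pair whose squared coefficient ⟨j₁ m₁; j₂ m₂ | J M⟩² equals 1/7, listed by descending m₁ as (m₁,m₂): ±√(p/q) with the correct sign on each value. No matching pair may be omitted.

(1,0): −√(1/7)

Admissible pairs with m₁+m₂ = M = 1: (-1,2), (0,1), (1,0), (2,-1), (3,-2)
  (m₁,m₂)=(3,-2): CG² = 5/14, CG = +√(5/14)
  (m₁,m₂)=(2,-1): CG² = 0/1, CG = 0
  (m₁,m₂)=(1,0): CG² = 1/7, CG = −√(1/7)   ← matches the target
  (m₁,m₂)=(0,1): CG² = 2/7, CG = +√(2/7)
  (m₁,m₂)=(-1,2): CG² = 3/14, CG = −√(3/14)
Pairs with CG² = 1/7: (1,0): −√(1/7)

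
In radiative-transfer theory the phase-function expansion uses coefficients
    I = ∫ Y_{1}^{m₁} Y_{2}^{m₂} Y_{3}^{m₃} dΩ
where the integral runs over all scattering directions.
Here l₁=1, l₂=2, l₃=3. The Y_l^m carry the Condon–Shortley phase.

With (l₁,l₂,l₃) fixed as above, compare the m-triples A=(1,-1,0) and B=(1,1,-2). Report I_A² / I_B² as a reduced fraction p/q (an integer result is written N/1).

3/10

Shared (l₁,l₂,l₃)=(1,2,3): N and (l;000)² cancel in I_A²/I_B².
A: Δ = 0!·2!·4!/7! = 1/105; Racah Σ t=0..0: t=0:+1/12 = 1/12; ⇒ 3j(1 2 3; 1 -1 0)² = 1/35, sgn -1
B: Δ = 0!·2!·4!/7! = 1/105; Racah Σ t=0..0: t=0:+1/12 = 1/12; ⇒ 3j(1 2 3; 1 1 -2)² = 2/21, sgn -1
I_A²/I_B² = (1/35)/(2/21) = 3/10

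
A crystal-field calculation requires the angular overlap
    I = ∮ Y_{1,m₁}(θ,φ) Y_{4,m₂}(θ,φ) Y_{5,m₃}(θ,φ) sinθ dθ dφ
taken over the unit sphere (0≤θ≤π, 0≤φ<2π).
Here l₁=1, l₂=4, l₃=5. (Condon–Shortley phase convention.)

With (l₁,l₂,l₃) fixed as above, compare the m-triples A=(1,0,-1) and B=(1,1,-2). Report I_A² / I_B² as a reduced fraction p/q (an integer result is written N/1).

Shared (l₁,l₂,l₃)=(1,4,5): N and (l;000)² cancel in I_A²/I_B².
A: Δ = 0!·2!·8!/11! = 1/495; Racah Σ t=0..0: t=0:+1/1152 = 1/1152; ⇒ 3j(1 4 5; 1 0 -1)² = 1/33, sgn +1
B: Δ = 0!·2!·8!/11! = 1/495; Racah Σ t=0..0: t=0:+1/1440 = 1/1440; ⇒ 3j(1 4 5; 1 1 -2)² = 7/165, sgn -1
I_A²/I_B² = (1/33)/(7/165) = 5/7

5/7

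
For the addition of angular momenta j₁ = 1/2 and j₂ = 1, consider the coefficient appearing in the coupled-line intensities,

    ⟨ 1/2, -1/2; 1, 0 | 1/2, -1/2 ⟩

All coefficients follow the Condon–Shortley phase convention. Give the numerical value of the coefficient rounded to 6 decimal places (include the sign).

j₁+j₂−J=1  J+j₁−j₂=0  J−j₁+j₂=1  j₁+j₂+J+1=3
(j₁±m₁, j₂±m₂, J±M) = (0,1,1,1,0,1)
P² = 1/3
sum k=1..1:
  [1] −1/1 = -1
S = -1
C² = P²·S² = 1/3 ; C = -0.577350

-0.577350  (= −√(1/3))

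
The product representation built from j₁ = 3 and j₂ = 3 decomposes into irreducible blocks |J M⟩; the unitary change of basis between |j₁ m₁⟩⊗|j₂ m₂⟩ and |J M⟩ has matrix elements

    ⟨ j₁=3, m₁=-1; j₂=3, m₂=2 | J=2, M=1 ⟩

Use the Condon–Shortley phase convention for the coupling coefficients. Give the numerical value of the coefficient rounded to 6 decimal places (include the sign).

j₁+j₂−J=4  J+j₁−j₂=2  J−j₁+j₂=2  j₁+j₂+J+1=9
(j₁±m₁, j₂±m₂, J±M) = (2,4,5,1,3,1)
P² = 320/7
sum k=3..4:
  [3] −1/12 = -1/12
  [4] +1/48 = 1/48
S = -1/16
C² = P²·S² = 5/28 ; C = -0.422577

−√(5/28) ≈ -0.422577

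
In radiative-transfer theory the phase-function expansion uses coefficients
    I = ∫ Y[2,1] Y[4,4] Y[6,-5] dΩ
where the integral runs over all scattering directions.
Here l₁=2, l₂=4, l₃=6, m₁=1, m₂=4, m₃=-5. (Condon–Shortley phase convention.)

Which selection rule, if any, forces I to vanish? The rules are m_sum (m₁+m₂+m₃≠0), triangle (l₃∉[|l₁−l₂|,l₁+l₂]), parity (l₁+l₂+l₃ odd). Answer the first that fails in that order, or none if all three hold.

none

Σmᵢ = 0  ✓
l₃∈[|l₁−l₂|,l₁+l₂]=[2,6], have l₃=6  ✓
Σlᵢ = 12 ⇒ even  ✓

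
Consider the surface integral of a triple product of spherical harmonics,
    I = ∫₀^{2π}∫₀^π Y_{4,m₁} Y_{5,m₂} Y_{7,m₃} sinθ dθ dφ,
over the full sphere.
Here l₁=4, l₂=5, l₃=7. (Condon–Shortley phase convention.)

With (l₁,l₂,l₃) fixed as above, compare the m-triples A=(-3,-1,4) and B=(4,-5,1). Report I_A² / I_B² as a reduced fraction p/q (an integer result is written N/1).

l's match ⇒ only the (l;m) 3-j factors differ between A and B.
A: triangle coeff Δ(4,5,7) = 1/6126120; Σ_t [1,2]: t=1:−1/518400 t=2:+1/345600 = 1/1036800; (3j)²=7/2210 [(4 5 7; -3 -1 4)], sign=-1
B: triangle coeff Δ(4,5,7) = 1/6126120; Σ_t [0,0]: t=0:+1/58060800 = 1/58060800; (3j)²=1/4862 [(4 5 7; 4 -5 1)], sign=+1
I_A²/I_B² = (7/2210)/(1/4862) = 77/5

77/5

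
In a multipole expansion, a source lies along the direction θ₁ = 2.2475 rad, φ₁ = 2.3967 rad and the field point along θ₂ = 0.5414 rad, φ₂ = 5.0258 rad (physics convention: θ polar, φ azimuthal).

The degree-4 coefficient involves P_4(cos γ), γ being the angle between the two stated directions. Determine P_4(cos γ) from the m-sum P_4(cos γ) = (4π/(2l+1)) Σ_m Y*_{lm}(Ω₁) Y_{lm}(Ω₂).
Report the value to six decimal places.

0.131807

Expand P_4 via completeness: Σ_{m} conj(Y_{4,m}) at Ω₁ times Y_{4,m} at Ω₂ —
  term(m=-4) = -0.002353+0.004528i   from Y*(Ω₁)=-0.161361-0.026375i, Y(Ω₂)=+0.009734-0.029654i
  term(m=-3) = +0.001817+0.054501i   from Y*(Ω₁)=-0.228883-0.292560i, Y(Ω₂)=-0.118573-0.086555i
  term(m=-2) = +0.067766+0.111576i   from Y*(Ω₁)=+0.028715-0.353683i, Y(Ω₂)=-0.297949+0.215792i
  term(m=-1) = -0.022952-0.012913i   from Y*(Ω₁)=-0.043280+0.039909i, Y(Ω₂)=+0.137913+0.425535i
  term(m=+0) = +0.005843+0.000000i   from Y*(Ω₁)=-0.357784-0.000000i, Y(Ω₂)=-0.016330+0.000000i
  term(m=+1) = -0.022952+0.012913i   from Y*(Ω₁)=+0.043280+0.039909i, Y(Ω₂)=-0.137913+0.425535i
  term(m=+2) = +0.067766-0.111576i   from Y*(Ω₁)=+0.028715+0.353683i, Y(Ω₂)=-0.297949-0.215792i
  term(m=+3) = +0.001817-0.054501i   from Y*(Ω₁)=+0.228883-0.292560i, Y(Ω₂)=+0.118573-0.086555i
  term(m=+4) = -0.002353-0.004528i   from Y*(Ω₁)=-0.161361+0.026375i, Y(Ω₂)=+0.009734+0.029654i
Σ over m = +0.094400-0.000000i; ×(4π/9) → +0.131807-0.000000i. Real part: 0.131807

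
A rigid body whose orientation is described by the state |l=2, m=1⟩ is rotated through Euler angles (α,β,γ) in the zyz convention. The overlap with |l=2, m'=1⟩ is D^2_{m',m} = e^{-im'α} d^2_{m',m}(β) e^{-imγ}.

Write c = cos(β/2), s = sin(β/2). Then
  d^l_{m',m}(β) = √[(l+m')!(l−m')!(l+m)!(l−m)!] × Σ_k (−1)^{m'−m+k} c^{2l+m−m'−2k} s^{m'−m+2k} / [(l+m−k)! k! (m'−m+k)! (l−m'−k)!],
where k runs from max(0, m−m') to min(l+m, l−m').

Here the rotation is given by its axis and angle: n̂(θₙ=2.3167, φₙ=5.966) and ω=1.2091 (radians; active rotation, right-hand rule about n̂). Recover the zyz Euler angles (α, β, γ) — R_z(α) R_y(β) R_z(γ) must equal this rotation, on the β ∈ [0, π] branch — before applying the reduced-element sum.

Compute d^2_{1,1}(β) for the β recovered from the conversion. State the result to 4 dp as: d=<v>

Axis–angle → zyz. n̂ = (sinθₙcosφₙ, sinθₙsinφₙ, cosθₙ) = (+0.697837, -0.229078, -0.678636), ω = 1.2091.
R = I cosω + sinω [n̂]ₓ + (1−cosω) n̂n̂ᵀ gives
  R = [+0.668516, +0.531435, -0.520253; -0.738018, +0.387769, -0.552237; -0.091740, +0.753135, +0.651438]
β = atan2(√(R₁₃²+R₂₃²), R₃₃) = 0.861318; α = atan2(R₂₃, R₁₃) mod 2π = 3.956804; γ = atan2(R₃₂, −R₃₁) mod 2π = 1.449582
d^2_{1,1}(β=0.8613) via the finite sum:
c=cos(0.861318/2)=0.908691, s=sin(0.861318/2)=0.417470; N=√[6·1·6·1]=6.000000
The bounds max(0,m−m')=0 and min(l+m,l−m')=1 give 2 terms
  k=0: (−1)^0·6.0000/(6)·0.9087^4·0.4175^0 = +0.681812
  k=1: (−1)^1·6.0000/(2)·0.9087^2·0.4175^2 = -0.431721
d^2_{1,1}(0.8613) = +0.681812 -0.431721 = +0.250091

d=0.2501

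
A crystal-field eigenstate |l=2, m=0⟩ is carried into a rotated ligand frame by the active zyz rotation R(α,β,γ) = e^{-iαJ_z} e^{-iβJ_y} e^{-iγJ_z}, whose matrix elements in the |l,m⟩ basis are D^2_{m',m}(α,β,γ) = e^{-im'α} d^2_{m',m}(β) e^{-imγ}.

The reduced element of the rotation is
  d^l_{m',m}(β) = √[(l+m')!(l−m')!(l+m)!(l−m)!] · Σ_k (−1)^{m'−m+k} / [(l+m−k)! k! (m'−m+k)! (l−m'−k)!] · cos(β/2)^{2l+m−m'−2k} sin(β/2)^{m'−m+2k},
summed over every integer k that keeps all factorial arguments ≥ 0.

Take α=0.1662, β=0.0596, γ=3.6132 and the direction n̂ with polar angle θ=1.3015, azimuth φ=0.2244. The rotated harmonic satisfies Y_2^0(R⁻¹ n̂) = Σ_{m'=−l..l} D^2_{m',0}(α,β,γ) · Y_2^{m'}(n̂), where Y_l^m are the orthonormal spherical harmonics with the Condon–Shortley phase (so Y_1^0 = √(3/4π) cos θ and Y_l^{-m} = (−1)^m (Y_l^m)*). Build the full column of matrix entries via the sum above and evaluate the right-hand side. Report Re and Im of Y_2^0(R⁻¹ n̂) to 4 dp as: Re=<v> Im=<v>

Need the full column D^2_{m',0} for m'=−2..2 at α=0.1662, β=0.0596, γ=3.6132.
cos(β/2)=0.999556, sin(β/2)=0.029796
d^2_{-2,0}: single k=2 term ⇒ +0.002173;  D = +0.002054+0.000709i
d^2_{-1,0}: k∈[1..2] ⇒ +0.072887 -0.000065 = +0.072822;  D = +0.071819+0.012047i
d^2_{0,0}: k∈[0..2] ⇒ +0.998225 -0.003548 +0.000001 = +0.994678;  D = +0.994678+0.000000i
d^2_{1,0}: k∈[0..1] ⇒ -0.072887 +0.000065 = -0.072822;  D = -0.071819+0.012047i
d^2_{2,0}: single k=0 term ⇒ +0.002173;  D = +0.002054-0.000709i
Y_2^{m'}(θ=1.3015,φ=0.2244) and Σ D·Y over m':
  (+0.0021+0.0007i)·(+0.3234-0.1557i)  (+0.0718+0.0120i)·(+0.1932-0.0441i)  (+0.9947+0.0000i)·(-0.2484+0.0000i)  (-0.0718+0.0120i)·(-0.1932-0.0441i)  (+0.0021-0.0007i)·(+0.3234+0.1557i)
Y_2^0(R⁻¹ n̂) = -0.216738+0.000000i

Re=-0.2167 Im=0.0000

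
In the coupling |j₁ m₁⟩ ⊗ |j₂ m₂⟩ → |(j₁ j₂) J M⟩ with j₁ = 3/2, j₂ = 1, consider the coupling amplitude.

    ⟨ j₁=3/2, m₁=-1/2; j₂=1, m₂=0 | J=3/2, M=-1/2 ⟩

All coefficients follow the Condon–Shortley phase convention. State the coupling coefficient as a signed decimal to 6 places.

j₁+j₂−J=1  J+j₁−j₂=2  J−j₁+j₂=1  j₁+j₂+J+1=5
(j₁±m₁, j₂±m₂, J±M) = (1,2,1,1,1,2)
P² = 4/15
sum k=0..1:
  [0] +1/2 = 1/2
  [1] −1/1 = -1
S = -1/2
C² = P²·S² = 1/15 ; C = -0.258199

−√(1/15) = -0.258199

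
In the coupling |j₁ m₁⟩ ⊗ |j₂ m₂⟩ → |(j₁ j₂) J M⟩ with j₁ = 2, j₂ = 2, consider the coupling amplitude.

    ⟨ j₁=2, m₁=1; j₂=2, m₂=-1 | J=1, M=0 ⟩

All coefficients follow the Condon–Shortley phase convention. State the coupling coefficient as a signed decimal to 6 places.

-0.316228

triangle: 3!·1!·1!/6! = 6/720
(j±m)!: 3!·1!·1!·3!·1!·1! = 36
prefactor² = (2J+1)·Δ·N² = 9/10
  k=0: +1/(0!·3!·1!·1!·0!·0!) = 1/6
  k=1: −1/(1!·2!·0!·0!·1!·1!) = -1/2
Σ = -1/3  ⇒  CG² = 9/10·(-1/3)² = 1/10
CG = −√(1/10) = -0.316228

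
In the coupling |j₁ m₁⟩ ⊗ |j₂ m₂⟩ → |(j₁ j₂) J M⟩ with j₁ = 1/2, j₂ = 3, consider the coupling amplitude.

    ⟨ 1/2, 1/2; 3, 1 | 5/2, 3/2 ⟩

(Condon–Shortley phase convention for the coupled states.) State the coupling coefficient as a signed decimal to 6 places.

√[6·1!0!5!/7! · 1!0!4!2!4!1!] = √(1152/7)
  +(−1)^0/∏(0,1,0,4,0,1)! = 1/24  (running 1/24)
⟨..|..⟩ = √(1152/7)·(1/24) = +0.534522

+√(2/7) = +0.534522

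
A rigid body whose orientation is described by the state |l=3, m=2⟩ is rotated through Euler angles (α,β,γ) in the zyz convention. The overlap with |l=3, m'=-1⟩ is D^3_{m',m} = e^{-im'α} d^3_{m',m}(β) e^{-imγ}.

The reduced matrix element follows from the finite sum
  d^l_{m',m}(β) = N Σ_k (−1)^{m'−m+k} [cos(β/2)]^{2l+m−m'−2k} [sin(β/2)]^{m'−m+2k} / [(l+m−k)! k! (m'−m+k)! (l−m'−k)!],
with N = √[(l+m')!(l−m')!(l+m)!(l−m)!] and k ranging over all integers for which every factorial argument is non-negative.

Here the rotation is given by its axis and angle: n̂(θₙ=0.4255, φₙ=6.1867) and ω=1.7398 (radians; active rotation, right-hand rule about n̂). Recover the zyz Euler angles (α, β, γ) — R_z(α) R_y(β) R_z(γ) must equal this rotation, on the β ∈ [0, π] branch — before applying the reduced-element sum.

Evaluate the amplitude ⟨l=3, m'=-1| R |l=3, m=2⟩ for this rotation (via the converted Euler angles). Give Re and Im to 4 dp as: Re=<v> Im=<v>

Re=0.1438 Im=0.0708

Axis–angle → zyz. n̂ = (sinθₙcosφₙ, sinθₙsinφₙ, cosθₙ) = (+0.410856, -0.039765, +0.910832), ω = 1.7398.
R = I cosω + sinω [n̂]ₓ + (1−cosω) n̂n̂ᵀ gives
  R = [+0.028995, -0.916941, +0.397967; +0.878770, -0.166353, -0.447314; +0.476364, +0.362691, +0.800957]
β = atan2(√(R₁₃²+R₂₃²), R₃₃) = 0.641904; α = atan2(R₂₃, R₁₃) mod 2π = 5.439474; γ = atan2(R₃₂, −R₃₁) mod 2π = 2.490852
Split into d^3_{-1,2}(β=0.6419) × two z-phases.
Half-angle: c=0.948935, s=0.315470. N=√(2·24·120·1)=75.894664
The bounds max(0,m−m')=3 and min(l+m,l−m')=4 give 2 terms
  k=3: (−1)^0·75.8947/(12)·0.9489^3·0.3155^3 = +0.169674
  k=4: (−1)^1·75.8947/(24)·0.9489^1·0.3155^5 = -0.009376
d^3_{-1,2}(0.6419) = +0.169674 -0.009376 = +0.160298
Phases: e^{-i·(-1)·5.4395}=+0.664694-0.747115i, e^{-i·(2)·2.4909}=+0.266070+0.963954i ⇒ D=+0.143793+0.070843i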